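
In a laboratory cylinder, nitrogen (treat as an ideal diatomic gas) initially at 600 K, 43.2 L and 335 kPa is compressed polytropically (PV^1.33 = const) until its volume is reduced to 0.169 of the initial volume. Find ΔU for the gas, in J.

n = P₁V₁/(RT₁) = 335×43.2/(8.314×600) = 2.90 mol.
Polytropic n=1.33: T₂ = T₁(V₁/V₂)^(n−1) = 600×(5.92)^0.33 = 1080 K; P₂ = P₁(V₁/V₂)^n = 3560 kPa.
For an ideal gas ΔU = nCvΔT with Cv = (5/2)R = 20.8 J/(mol·K).
ΔU = 2.90×20.8×(1080−600) = 28900 J.

28900 J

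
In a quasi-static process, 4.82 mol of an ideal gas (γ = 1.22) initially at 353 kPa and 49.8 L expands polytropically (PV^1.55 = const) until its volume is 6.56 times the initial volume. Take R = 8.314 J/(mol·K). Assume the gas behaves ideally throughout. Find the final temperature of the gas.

156 K

T₁ = P₁V₁/(nR) = 353×49.8/(4.82×8.314) = 439 K.
Polytropic n=1.55: T₂ = T₁(V₁/V₂)^(n−1) = 439×(0.152)^0.55 = 156 K; P₂ = P₁(V₁/V₂)^n = 19.1 kPa.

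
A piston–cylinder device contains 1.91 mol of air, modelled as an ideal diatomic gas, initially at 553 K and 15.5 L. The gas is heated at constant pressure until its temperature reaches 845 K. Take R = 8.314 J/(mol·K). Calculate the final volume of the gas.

23.7 L

P₁ = nRT₁/V₁ = 1.91×8.314×553/15.5 = 567 kPa.
Isobaric: P stays 567 kPa; V/T = const ⇒ T₂ = 845 K, V₂ = 23.7 L.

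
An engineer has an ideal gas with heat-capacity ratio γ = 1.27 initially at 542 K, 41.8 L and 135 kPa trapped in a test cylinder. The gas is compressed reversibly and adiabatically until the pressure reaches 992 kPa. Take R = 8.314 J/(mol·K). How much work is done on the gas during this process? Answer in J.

11000 J

n = P₁V₁/(RT₁) = 135×41.8/(8.314×542) = 1.25 mol.
Adiabatic: T₂/T₁ = (P₂/P₁)^((γ−1)/γ) ⇒ T₂ = 542×(7.35)^0.213 = 828 K; V₂ = 8.69 L.
ΔU = nCvΔT = 1.25×30.8×(828−542) = 11000 J.
Q = 0 for an adiabatic process, so W = −ΔU = -11000 J.
Work done on the gas = −W_by = 11000 J.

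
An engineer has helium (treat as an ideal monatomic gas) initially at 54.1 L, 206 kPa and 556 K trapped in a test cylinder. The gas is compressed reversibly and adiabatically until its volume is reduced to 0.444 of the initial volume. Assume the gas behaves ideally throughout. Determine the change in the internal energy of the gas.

12000 J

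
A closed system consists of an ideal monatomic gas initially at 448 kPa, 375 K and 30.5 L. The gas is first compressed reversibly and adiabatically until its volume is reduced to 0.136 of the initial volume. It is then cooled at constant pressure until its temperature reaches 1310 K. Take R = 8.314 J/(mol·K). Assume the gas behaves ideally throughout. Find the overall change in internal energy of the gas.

51100 J

n = P₁V₁/(RT₁) = 448×30.5/(8.314×375) = 4.38 mol.
Step 1 — Adiabatic: TV^(γ−1) = const ⇒ T₂ = 375×(7.35)^0.667 = 1420 K; PV^γ = const ⇒ P₂ = 12500 kPa.
ΔU = nCvΔT = 4.38×12.5×(1420−375) = 57000 J.
Q = 0 for an adiabatic process, so W = −ΔU = -57000 J.
State after step 1: P = 12500 kPa, V = 4.15 L, T = 1420 K.
Step 2 — Isobaric: P stays 12500 kPa; V/T = const ⇒ T₂ = 1310 K, V₂ = 3.83 L.
W = PΔV = 12500×(3.83−4.15) kPa·L = -3930 J.
ΔU = nCvΔT = 4.38×12.5×(1310−1420) = -5900 J.
Q = ΔU + W = nCpΔT = -9840 J.
Net over both steps: W = -60900 J, Q = -9840 J, ΔU = 51100 J.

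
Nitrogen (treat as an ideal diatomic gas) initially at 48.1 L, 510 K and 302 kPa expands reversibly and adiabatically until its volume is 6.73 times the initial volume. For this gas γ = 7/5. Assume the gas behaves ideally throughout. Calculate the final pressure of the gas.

20.9 kPa

Adiabatic: TV^(γ−1) = const ⇒ T₂ = 510×(0.149)^0.400 = 238 K; PV^γ = const ⇒ P₂ = 20.9 kPa.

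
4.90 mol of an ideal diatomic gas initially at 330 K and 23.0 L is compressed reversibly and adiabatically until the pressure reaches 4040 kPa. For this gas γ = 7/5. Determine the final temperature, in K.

P₁ = nRT₁/V₁ = 4.90×8.314×330/23.0 = 585 kPa.
Adiabatic: T₂/T₁ = (P₂/P₁)^((γ−1)/γ) ⇒ T₂ = 330×(6.91)^0.286 = 573 K; V₂ = 5.78 L.

573 K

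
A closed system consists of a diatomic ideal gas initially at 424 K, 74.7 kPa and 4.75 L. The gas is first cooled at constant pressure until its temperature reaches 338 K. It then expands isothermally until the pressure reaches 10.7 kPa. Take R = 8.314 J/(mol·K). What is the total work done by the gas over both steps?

478 J

n = P₁V₁/(RT₁) = 74.7×4.75/(8.314×424) = 0.101 mol.
Step 1 — Isobaric: P stays 74.7 kPa; V/T = const ⇒ T₂ = 338 K, V₂ = 3.79 L.
W = PΔV = 74.7×(3.79−4.75) kPa·L = -72.0 J.
ΔU = nCvΔT = 0.101×20.8×(338−424) = -180 J.
Q = ΔU + W = nCpΔT = -252 J.
State after step 1: P = 74.7 kPa, V = 3.79 L, T = 338 K.
Step 2 — Isothermal: T stays 338 K; PV = const ⇒ V₂ = 26.4 L, P₂ = 10.7 kPa.
ΔU = 0 (ideal gas, T constant).
W = nRT ln(V₂/V₁) = 0.101×8.314×338×ln(6.98) = 550 J.
Q = ΔU + W = 550 J.
Net over both steps: W = 478 J, Q = 298 J, ΔU = -180 J.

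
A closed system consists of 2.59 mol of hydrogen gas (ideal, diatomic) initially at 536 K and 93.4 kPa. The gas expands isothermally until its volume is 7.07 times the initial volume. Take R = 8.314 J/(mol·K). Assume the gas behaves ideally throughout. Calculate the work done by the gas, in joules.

V₁ = nRT₁/P₁ = 2.59×8.314×536/93.4 = 124 L.
Isothermal: T stays 536 K; PV = const ⇒ V₂ = 874 L, P₂ = 13.2 kPa.
W = nRT ln(V₂/V₁) = 2.59×8.314×536×ln(7.07) = 22600 J.

22600 J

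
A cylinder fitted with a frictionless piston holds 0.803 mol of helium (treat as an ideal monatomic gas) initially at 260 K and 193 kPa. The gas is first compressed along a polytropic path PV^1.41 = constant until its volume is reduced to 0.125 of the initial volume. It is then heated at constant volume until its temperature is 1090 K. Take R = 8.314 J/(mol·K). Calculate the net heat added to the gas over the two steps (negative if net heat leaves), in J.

2610 J

V₁ = nRT₁/P₁ = 0.803×8.314×260/193 = 8.99 L.
Step 1 — Polytropic n=1.41: T₂ = T₁(V₁/V₂)^(n−1) = 260×(8.00)^0.41 = 610 K; P₂ = P₁(V₁/V₂)^n = 3620 kPa.
W = (P₁V₁−P₂V₂)/(n−1) = (193×8.99−3620×1.12)/0.41 = -5700 J.
ΔU = nCvΔT = 0.803×12.5×(610−260) = 3500 J.
Q = ΔU + W = -2190 J.
State after step 1: P = 3620 kPa, V = 1.12 L, T = 610 K.
Step 2 — Isochoric: V stays 1.12 L; P/T = const ⇒ T₂ = 1090 K, P₂ = 6470 kPa.
W = 0 (no volume change).
ΔU = nCvΔT = 0.803×12.5×(1090−610) = 4810 J.
Q = ΔU = 4810 J.
Net over both steps: W = -5700 J, Q = 2610 J, ΔU = 8310 J.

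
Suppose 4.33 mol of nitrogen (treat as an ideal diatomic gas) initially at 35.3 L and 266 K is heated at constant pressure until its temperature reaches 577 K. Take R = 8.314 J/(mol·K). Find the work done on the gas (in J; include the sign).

P₁ = nRT₁/V₁ = 4.33×8.314×266/35.3 = 271 kPa.
Isobaric: P stays 271 kPa; V/T = const ⇒ T₂ = 577 K, V₂ = 76.6 L.
W = PΔV = 271×(76.6−35.3) kPa·L = 11200 J.
Work done on the gas = −W_by = -11200 J.

-11200 J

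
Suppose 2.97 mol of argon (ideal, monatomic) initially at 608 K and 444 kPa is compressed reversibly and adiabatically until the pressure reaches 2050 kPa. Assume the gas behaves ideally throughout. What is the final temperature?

1120 K

V₁ = nRT₁/P₁ = 2.97×8.314×608/444 = 33.8 L.
Adiabatic: T₂/T₁ = (P₂/P₁)^((γ−1)/γ) ⇒ T₂ = 608×(4.62)^0.400 = 1120 K; V₂ = 13.5 L.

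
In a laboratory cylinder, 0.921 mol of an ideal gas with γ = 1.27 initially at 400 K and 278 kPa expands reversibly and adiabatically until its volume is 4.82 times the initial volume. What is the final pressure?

37.7 kPa

V₁ = nRT₁/P₁ = 0.921×8.314×400/278 = 11.0 L.
Adiabatic: TV^(γ−1) = const ⇒ T₂ = 400×(0.207)^0.270 = 262 K; PV^γ = const ⇒ P₂ = 37.7 kPa.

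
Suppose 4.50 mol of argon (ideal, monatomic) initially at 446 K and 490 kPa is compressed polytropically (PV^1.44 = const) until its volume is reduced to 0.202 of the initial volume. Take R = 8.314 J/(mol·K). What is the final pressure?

4900 kPa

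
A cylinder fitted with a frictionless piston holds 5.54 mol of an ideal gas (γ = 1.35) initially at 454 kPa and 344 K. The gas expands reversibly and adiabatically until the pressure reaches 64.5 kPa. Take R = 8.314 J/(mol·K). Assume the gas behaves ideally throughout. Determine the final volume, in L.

148 L

V₁ = nRT₁/P₁ = 5.54×8.314×344/454 = 34.9 L.
Adiabatic: T₂/T₁ = (P₂/P₁)^((γ−1)/γ) ⇒ T₂ = 344×(0.142)^0.259 = 207 K; V₂ = 148 L.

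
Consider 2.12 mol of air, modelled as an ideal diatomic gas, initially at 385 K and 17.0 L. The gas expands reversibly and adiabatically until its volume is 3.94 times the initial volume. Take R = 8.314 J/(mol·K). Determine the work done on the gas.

-7160 J

P₁ = nRT₁/V₁ = 2.12×8.314×385/17.0 = 399 kPa.
Adiabatic: TV^(γ−1) = const ⇒ T₂ = 385×(0.254)^0.400 = 222 K; PV^γ = const ⇒ P₂ = 58.5 kPa.
ΔU = nCvΔT = 2.12×20.8×(222−385) = -7160 J.
Q = 0 for an adiabatic process, so W = −ΔU = 7160 J.
Work done on the gas = −W_by = -7160 J.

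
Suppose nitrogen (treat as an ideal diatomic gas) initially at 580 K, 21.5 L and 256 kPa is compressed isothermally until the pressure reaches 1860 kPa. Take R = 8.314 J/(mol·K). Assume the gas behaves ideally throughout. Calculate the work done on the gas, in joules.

10900 J

n = P₁V₁/(RT₁) = 256×21.5/(8.314×580) = 1.14 mol.
Isothermal: T stays 580 K; PV = const ⇒ V₂ = 2.96 L, P₂ = 1860 kPa.
W = nRT ln(V₂/V₁) = 1.14×8.314×580×ln(0.138) = -10900 J.
Work done on the gas = −W_by = 10900 J.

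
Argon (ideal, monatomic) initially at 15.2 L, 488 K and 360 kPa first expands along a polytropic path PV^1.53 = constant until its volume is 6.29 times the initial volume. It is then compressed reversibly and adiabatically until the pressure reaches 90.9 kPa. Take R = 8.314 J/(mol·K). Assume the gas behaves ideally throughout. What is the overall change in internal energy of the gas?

-2700 J

n = P₁V₁/(RT₁) = 360×15.2/(8.314×488) = 1.35 mol.
Step 1 — Polytropic n=1.53: T₂ = T₁(V₁/V₂)^(n−1) = 488×(0.159)^0.53 = 184 K; P₂ = P₁(V₁/V₂)^n = 21.6 kPa.
W = (P₁V₁−P₂V₂)/(n−1) = (360×15.2−21.6×95.6)/0.53 = 6430 J.
ΔU = nCvΔT = 1.35×12.5×(184−488) = -5110 J.
Q = ΔU + W = 1320 J.
State after step 1: P = 21.6 kPa, V = 95.6 L, T = 184 K.
Step 2 — Adiabatic: T₂/T₁ = (P₂/P₁)^((γ−1)/γ) ⇒ T₂ = 184×(4.21)^0.400 = 327 K; V₂ = 40.4 L.
ΔU = nCvΔT = 1.35×12.5×(327−184) = 2410 J.
Q = 0 for an adiabatic process, so W = −ΔU = -2410 J.
Net over both steps: W = 4020 J, Q = 1320 J, ΔU = -2700 J.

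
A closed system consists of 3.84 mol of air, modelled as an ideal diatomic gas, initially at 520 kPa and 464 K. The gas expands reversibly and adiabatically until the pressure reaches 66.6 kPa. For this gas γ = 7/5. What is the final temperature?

258 K

V₁ = nRT₁/P₁ = 3.84×8.314×464/520 = 28.5 L.
Adiabatic: T₂/T₁ = (P₂/P₁)^((γ−1)/γ) ⇒ T₂ = 464×(0.128)^0.286 = 258 K; V₂ = 124 L.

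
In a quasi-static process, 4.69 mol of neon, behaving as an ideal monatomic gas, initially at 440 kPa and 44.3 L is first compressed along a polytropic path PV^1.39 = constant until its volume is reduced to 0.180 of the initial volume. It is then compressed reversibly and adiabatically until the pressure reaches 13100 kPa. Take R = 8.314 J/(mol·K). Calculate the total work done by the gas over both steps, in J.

-76000 J

T₁ = P₁V₁/(nR) = 440×44.3/(4.69×8.314) = 500 K.
Step 1 — Polytropic n=1.39: T₂ = T₁(V₁/V₂)^(n−1) = 500×(5.56)^0.39 = 976 K; P₂ = P₁(V₁/V₂)^n = 4770 kPa.
W = (P₁V₁−P₂V₂)/(n−1) = (440×44.3−4770×7.97)/0.39 = -47600 J.
ΔU = nCvΔT = 4.69×12.5×(976−500) = 27800 J.
Q = ΔU + W = -19700 J.
State after step 1: P = 4770 kPa, V = 7.97 L, T = 976 K.
Step 2 — Adiabatic: T₂/T₁ = (P₂/P₁)^((γ−1)/γ) ⇒ T₂ = 976×(2.75)^0.400 = 1460 K; V₂ = 4.35 L.
ΔU = nCvΔT = 4.69×12.5×(1460−976) = 28400 J.
Q = 0 for an adiabatic process, so W = −ΔU = -28400 J.
Net over both steps: W = -76000 J, Q = -19700 J, ΔU = 56200 J.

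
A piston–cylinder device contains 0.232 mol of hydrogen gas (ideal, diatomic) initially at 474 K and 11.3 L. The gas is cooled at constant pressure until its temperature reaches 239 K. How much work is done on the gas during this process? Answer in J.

453 J

P₁ = nRT₁/V₁ = 0.232×8.314×474/11.3 = 80.9 kPa.
Isobaric: P stays 80.9 kPa; V/T = const ⇒ T₂ = 239 K, V₂ = 5.70 L.
W = PΔV = 80.9×(5.70−11.3) kPa·L = -453 J.
Work done on the gas = −W_by = 453 J.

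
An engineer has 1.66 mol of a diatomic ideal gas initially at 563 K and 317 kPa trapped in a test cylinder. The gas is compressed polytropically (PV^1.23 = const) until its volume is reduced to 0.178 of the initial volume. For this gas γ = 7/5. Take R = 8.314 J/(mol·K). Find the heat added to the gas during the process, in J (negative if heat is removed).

V₁ = nRT₁/P₁ = 1.66×8.314×563/317 = 24.5 L.
Polytropic n=1.23: T₂ = T₁(V₁/V₂)^(n−1) = 563×(5.62)^0.23 = 837 K; P₂ = P₁(V₁/V₂)^n = 2650 kPa.
W = (P₁V₁−P₂V₂)/(n−1) = (317×24.5−2650×4.36)/0.23 = -16500 J.
ΔU = nCvΔT = 1.66×20.8×(837−563) = 9470 J.
Q = ΔU + W = -7000 J.

-7000 J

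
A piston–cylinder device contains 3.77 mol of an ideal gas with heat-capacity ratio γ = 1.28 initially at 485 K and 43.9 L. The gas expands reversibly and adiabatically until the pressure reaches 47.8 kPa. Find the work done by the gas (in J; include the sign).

P₁ = nRT₁/V₁ = 3.77×8.314×485/43.9 = 346 kPa.
Adiabatic: T₂/T₁ = (P₂/P₁)^((γ−1)/γ) ⇒ T₂ = 485×(0.138)^0.219 = 314 K; V₂ = 206 L.
ΔU = nCvΔT = 3.77×29.7×(314−485) = -19100 J.
Q = 0 for an adiabatic process, so W = −ΔU = 19100 J.

19100 J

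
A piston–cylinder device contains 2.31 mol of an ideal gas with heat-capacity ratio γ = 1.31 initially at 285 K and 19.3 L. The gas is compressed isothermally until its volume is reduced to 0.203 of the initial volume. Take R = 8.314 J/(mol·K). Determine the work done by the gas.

-8730 J

P₁ = nRT₁/V₁ = 2.31×8.314×285/19.3 = 284 kPa.
Isothermal: T stays 285 K; PV = const ⇒ V₂ = 3.92 L, P₂ = 1400 kPa.
W = nRT ln(V₂/V₁) = 2.31×8.314×285×ln(0.203) = -8730 J.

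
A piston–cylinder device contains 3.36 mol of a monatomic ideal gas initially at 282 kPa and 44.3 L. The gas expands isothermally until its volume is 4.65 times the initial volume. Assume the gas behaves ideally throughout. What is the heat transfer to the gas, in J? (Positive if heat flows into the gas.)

T₁ = P₁V₁/(nR) = 282×44.3/(3.36×8.314) = 447 K.
Isothermal: T stays 447 K; PV = const ⇒ V₂ = 206 L, P₂ = 60.6 kPa.
ΔU = 0 (ideal gas, T constant).
W = nRT ln(V₂/V₁) = 3.36×8.314×447×ln(4.65) = 19200 J.
Q = ΔU + W = 19200 J.

19200 J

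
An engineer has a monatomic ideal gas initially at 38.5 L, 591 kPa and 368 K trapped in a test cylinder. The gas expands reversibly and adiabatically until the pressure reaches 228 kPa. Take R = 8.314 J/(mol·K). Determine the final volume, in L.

68.2 L

Adiabatic: T₂/T₁ = (P₂/P₁)^((γ−1)/γ) ⇒ T₂ = 368×(0.386)^0.400 = 251 K; V₂ = 68.2 L.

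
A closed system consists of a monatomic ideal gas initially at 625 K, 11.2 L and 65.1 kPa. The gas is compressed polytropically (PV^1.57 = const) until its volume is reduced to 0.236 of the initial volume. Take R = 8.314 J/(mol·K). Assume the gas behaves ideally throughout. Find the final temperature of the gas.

1420 K

Polytropic n=1.57: T₂ = T₁(V₁/V₂)^(n−1) = 625×(4.24)^0.57 = 1420 K; P₂ = P₁(V₁/V₂)^n = 628 kPa.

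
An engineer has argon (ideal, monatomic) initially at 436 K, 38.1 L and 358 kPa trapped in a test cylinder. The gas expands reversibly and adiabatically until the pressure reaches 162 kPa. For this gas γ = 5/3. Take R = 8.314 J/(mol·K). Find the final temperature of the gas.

Adiabatic: T₂/T₁ = (P₂/P₁)^((γ−1)/γ) ⇒ T₂ = 436×(0.453)^0.400 = 317 K; V₂ = 61.3 L.

317 K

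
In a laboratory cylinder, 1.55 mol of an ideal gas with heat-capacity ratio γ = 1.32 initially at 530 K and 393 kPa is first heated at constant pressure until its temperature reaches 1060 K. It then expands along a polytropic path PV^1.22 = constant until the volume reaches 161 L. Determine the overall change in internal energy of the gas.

V₁ = nRT₁/P₁ = 1.55×8.314×530/393 = 17.4 L.
Step 1 — Isobaric: P stays 393 kPa; V/T = const ⇒ T₂ = 1060 K, V₂ = 34.8 L.
W = PΔV = 393×(34.8−17.4) kPa·L = 6830 J.
ΔU = nCvΔT = 1.55×26.0×(1060−530) = 21300 J.
Q = ΔU + W = nCpΔT = 28200 J.
State after step 1: P = 393 kPa, V = 34.8 L, T = 1060 K.
Step 2 — Polytropic n=1.22: T₂ = T₁(V₁/V₂)^(n−1) = 1060×(0.216)^0.22 = 757 K; P₂ = P₁(V₁/V₂)^n = 60.6 kPa.
W = (P₁V₁−P₂V₂)/(n−1) = (393×34.8−60.6×161)/0.22 = 17800 J.
ΔU = nCvΔT = 1.55×26.0×(757−1060) = -12200 J.
Q = ΔU + W = 5550 J.
Net over both steps: W = 24600 J, Q = 33700 J, ΔU = 9120 J.

9120 J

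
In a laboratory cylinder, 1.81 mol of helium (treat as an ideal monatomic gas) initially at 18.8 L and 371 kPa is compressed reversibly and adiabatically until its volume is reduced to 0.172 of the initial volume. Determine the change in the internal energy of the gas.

T₁ = P₁V₁/(nR) = 371×18.8/(1.81×8.314) = 463 K.
Adiabatic: TV^(γ−1) = const ⇒ T₂ = 463×(5.81)^0.667 = 1500 K; PV^γ = const ⇒ P₂ = 6970 kPa.
For an ideal gas ΔU = nCvΔT with Cv = (3/2)R = 12.5 J/(mol·K).
ΔU = 1.81×12.5×(1500−463) = 23400 J.

23400 J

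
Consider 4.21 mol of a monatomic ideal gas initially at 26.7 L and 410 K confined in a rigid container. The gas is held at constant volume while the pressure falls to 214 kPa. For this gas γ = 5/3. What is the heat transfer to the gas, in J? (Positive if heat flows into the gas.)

-13000 J

P₁ = nRT₁/V₁ = 4.21×8.314×410/26.7 = 537 kPa.
Isochoric: V stays 26.7 L; P/T = const ⇒ T₂ = 163 K, P₂ = 214 kPa.
W = 0 (no volume change).
ΔU = nCvΔT = 4.21×12.5×(163−410) = -13000 J.
Q = ΔU = -13000 J.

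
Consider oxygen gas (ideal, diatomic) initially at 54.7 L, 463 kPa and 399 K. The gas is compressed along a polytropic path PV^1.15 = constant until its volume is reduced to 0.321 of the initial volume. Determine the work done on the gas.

31400 J

n = P₁V₁/(RT₁) = 463×54.7/(8.314×399) = 7.63 mol.
Polytropic n=1.15: T₂ = T₁(V₁/V₂)^(n−1) = 399×(3.12)^0.15 = 473 K; P₂ = P₁(V₁/V₂)^n = 1710 kPa.
W = (P₁V₁−P₂V₂)/(n−1) = (463×54.7−1710×17.6)/0.15 = -31400 J.
Work done on the gas = −W_by = 31400 J.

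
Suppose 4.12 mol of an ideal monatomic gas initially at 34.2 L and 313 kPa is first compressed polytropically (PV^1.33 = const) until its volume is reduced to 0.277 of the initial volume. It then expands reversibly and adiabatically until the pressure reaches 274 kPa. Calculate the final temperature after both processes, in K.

229 K

T₁ = P₁V₁/(nR) = 313×34.2/(4.12×8.314) = 313 K.
Step 1 — Polytropic n=1.33: T₂ = T₁(V₁/V₂)^(n−1) = 313×(3.61)^0.33 = 477 K; P₂ = P₁(V₁/V₂)^n = 1730 kPa.
W = (P₁V₁−P₂V₂)/(n−1) = (313×34.2−1730×9.47)/0.33 = -17100 J.
ΔU = nCvΔT = 4.12×12.5×(477−313) = 8470 J.
Q = ΔU + W = -8640 J.
State after step 1: P = 1730 kPa, V = 9.47 L, T = 477 K.
Step 2 — Adiabatic: T₂/T₁ = (P₂/P₁)^((γ−1)/γ) ⇒ T₂ = 477×(0.159)^0.400 = 229 K; V₂ = 28.6 L.
ΔU = nCvΔT = 4.12×12.5×(229−477) = -12800 J.
Q = 0 for an adiabatic process, so W = −ΔU = 12800 J.
Net over both steps: W = -4330 J, Q = -8640 J, ΔU = -4310 J.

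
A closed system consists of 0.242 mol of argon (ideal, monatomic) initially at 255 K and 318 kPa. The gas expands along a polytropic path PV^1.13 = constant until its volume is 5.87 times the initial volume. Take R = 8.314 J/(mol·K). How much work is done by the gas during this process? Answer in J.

811 J

V₁ = nRT₁/P₁ = 0.242×8.314×255/318 = 1.61 L.
Polytropic n=1.13: T₂ = T₁(V₁/V₂)^(n−1) = 255×(0.170)^0.13 = 203 K; P₂ = P₁(V₁/V₂)^n = 43.0 kPa.
W = (P₁V₁−P₂V₂)/(n−1) = (318×1.61−43.0×9.47)/0.13 = 811 J.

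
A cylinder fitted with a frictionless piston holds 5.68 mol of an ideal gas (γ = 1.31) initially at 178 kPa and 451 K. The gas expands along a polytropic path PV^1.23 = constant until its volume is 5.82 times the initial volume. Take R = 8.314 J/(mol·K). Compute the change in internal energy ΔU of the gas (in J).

V₁ = nRT₁/P₁ = 5.68×8.314×451/178 = 120 L.
Polytropic n=1.23: T₂ = T₁(V₁/V₂)^(n−1) = 451×(0.172)^0.23 = 301 K; P₂ = P₁(V₁/V₂)^n = 20.4 kPa.
For an ideal gas ΔU = nCvΔT with Cv = R/(γ−1) = 26.8 J/(mol·K).
ΔU = 5.68×26.8×(301−451) = -22900 J.

-22900 J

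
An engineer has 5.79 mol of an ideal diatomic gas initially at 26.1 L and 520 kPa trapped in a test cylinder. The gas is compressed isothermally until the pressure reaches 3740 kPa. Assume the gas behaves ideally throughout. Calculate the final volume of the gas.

T₁ = P₁V₁/(nR) = 520×26.1/(5.79×8.314) = 282 K.
Isothermal: T stays 282 K; PV = const ⇒ V₂ = 3.63 L, P₂ = 3740 kPa.

3.63 L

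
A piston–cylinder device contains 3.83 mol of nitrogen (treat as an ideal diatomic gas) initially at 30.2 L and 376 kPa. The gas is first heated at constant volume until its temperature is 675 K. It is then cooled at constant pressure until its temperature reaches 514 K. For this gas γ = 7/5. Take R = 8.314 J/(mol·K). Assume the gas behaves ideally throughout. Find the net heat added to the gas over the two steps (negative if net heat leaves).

7400 J

T₁ = P₁V₁/(nR) = 376×30.2/(3.83×8.314) = 357 K.
Step 1 — Isochoric: V stays 30.2 L; P/T = const ⇒ T₂ = 675 K, P₂ = 712 kPa.
W = 0 (no volume change).
ΔU = nCvΔT = 3.83×20.8×(675−357) = 25300 J.
Q = ΔU = 25300 J.
State after step 1: P = 712 kPa, V = 30.2 L, T = 675 K.
Step 2 — Isobaric: P stays 712 kPa; V/T = const ⇒ T₂ = 514 K, V₂ = 23.0 L.
W = PΔV = 712×(23.0−30.2) kPa·L = -5130 J.
ΔU = nCvΔT = 3.83×20.8×(514−675) = -12800 J.
Q = ΔU + W = nCpΔT = -17900 J.
Net over both steps: W = -5130 J, Q = 7400 J, ΔU = 12500 J.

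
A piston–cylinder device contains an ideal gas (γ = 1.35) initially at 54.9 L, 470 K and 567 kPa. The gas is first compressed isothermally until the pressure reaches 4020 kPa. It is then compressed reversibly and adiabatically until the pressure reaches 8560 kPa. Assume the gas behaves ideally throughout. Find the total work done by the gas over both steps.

-80200 J

n = P₁V₁/(RT₁) = 567×54.9/(8.314×470) = 7.97 mol.
Step 1 — Isothermal: T stays 470 K; PV = const ⇒ V₂ = 7.74 L, P₂ = 4020 kPa.
ΔU = 0 (ideal gas, T constant).
W = nRT ln(V₂/V₁) = 7.97×8.314×470×ln(0.141) = -61000 J.
Q = ΔU + W = -61000 J.
State after step 1: P = 4020 kPa, V = 7.74 L, T = 470 K.
Step 2 — Adiabatic: T₂/T₁ = (P₂/P₁)^((γ−1)/γ) ⇒ T₂ = 470×(2.13)^0.259 = 572 K; V₂ = 4.42 L.
ΔU = nCvΔT = 7.97×23.8×(572−470) = 19300 J.
Q = 0 for an adiabatic process, so W = −ΔU = -19300 J.
Net over both steps: W = -80200 J, Q = -61000 J, ΔU = 19300 J.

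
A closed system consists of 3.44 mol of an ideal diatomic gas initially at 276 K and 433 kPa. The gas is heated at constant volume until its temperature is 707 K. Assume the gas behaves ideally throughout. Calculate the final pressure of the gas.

V₁ = nRT₁/P₁ = 3.44×8.314×276/433 = 18.2 L.
Isochoric: V stays 18.2 L; P/T = const ⇒ T₂ = 707 K, P₂ = 1110 kPa.

1110 kPa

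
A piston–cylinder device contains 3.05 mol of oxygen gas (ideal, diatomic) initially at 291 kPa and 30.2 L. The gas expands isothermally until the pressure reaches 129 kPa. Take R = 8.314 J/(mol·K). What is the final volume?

T₁ = P₁V₁/(nR) = 291×30.2/(3.05×8.314) = 347 K.
Isothermal: T stays 347 K; PV = const ⇒ V₂ = 68.1 L, P₂ = 129 kPa.

68.1 L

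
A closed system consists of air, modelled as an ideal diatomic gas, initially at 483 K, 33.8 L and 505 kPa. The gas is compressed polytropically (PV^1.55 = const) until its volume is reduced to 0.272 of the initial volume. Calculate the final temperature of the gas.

988 K

Polytropic n=1.55: T₂ = T₁(V₁/V₂)^(n−1) = 483×(3.68)^0.55 = 988 K; P₂ = P₁(V₁/V₂)^n = 3800 kPa.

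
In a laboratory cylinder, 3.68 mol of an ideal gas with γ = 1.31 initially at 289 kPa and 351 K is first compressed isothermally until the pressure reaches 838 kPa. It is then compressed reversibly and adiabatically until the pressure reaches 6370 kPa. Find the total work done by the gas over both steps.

V₁ = nRT₁/P₁ = 3.68×8.314×351/289 = 37.2 L.
Step 1 — Isothermal: T stays 351 K; PV = const ⇒ V₂ = 12.8 L, P₂ = 838 kPa.
ΔU = 0 (ideal gas, T constant).
W = nRT ln(V₂/V₁) = 3.68×8.314×351×ln(0.345) = -11400 J.
Q = ΔU + W = -11400 J.
State after step 1: P = 838 kPa, V = 12.8 L, T = 351 K.
Step 2 — Adiabatic: T₂/T₁ = (P₂/P₁)^((γ−1)/γ) ⇒ T₂ = 351×(7.60)^0.237 = 567 K; V₂ = 2.72 L.
ΔU = nCvΔT = 3.68×26.8×(567−351) = 21300 J.
Q = 0 for an adiabatic process, so W = −ΔU = -21300 J.
Net over both steps: W = -32800 J, Q = -11400 J, ΔU = 21300 J.

-32800 J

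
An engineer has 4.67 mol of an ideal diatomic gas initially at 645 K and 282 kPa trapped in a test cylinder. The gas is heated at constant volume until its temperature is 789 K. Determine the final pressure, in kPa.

V₁ = nRT₁/P₁ = 4.67×8.314×645/282 = 88.8 L.
Isochoric: V stays 88.8 L; P/T = const ⇒ T₂ = 789 K, P₂ = 345 kPa.

345 kPa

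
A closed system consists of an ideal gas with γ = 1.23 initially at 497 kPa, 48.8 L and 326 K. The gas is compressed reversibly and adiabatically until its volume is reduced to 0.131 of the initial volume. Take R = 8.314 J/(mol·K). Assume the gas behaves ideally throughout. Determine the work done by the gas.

n = P₁V₁/(RT₁) = 497×48.8/(8.314×326) = 8.95 mol.
Adiabatic: TV^(γ−1) = const ⇒ T₂ = 326×(7.63)^0.230 = 520 K; PV^γ = const ⇒ P₂ = 6050 kPa.
ΔU = nCvΔT = 8.95×36.1×(520−326) = 62800 J.
Q = 0 for an adiabatic process, so W = −ΔU = -62800 J.

-62800 J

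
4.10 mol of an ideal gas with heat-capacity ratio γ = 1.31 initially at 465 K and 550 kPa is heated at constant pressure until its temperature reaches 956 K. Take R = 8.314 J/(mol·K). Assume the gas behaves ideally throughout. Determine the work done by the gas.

16700 J

V₁ = nRT₁/P₁ = 4.10×8.314×465/550 = 28.8 L.
Isobaric: P stays 550 kPa; V/T = const ⇒ T₂ = 956 K, V₂ = 59.3 L.
W = PΔV = 550×(59.3−28.8) kPa·L = 16700 J.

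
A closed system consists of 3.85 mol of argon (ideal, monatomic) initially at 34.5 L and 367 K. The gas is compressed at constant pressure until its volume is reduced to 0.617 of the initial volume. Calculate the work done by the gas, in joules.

P₁ = nRT₁/V₁ = 3.85×8.314×367/34.5 = 341 kPa.
Isobaric: P stays 341 kPa; V/T = const ⇒ T₂ = 226 K, V₂ = 21.3 L.
W = PΔV = 341×(21.3−34.5) kPa·L = -4500 J.

-4500 J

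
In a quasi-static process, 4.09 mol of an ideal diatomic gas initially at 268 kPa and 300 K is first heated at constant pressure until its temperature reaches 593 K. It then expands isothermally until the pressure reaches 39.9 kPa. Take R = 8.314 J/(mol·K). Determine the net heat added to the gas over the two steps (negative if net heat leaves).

V₁ = nRT₁/P₁ = 4.09×8.314×300/268 = 38.1 L.
Step 1 — Isobaric: P stays 268 kPa; V/T = const ⇒ T₂ = 593 K, V₂ = 75.2 L.
W = PΔV = 268×(75.2−38.1) kPa·L = 9960 J.
ΔU = nCvΔT = 4.09×20.8×(593−300) = 24900 J.
Q = ΔU + W = nCpΔT = 34900 J.
State after step 1: P = 268 kPa, V = 75.2 L, T = 593 K.
Step 2 — Isothermal: T stays 593 K; PV = const ⇒ V₂ = 505 L, P₂ = 39.9 kPa.
ΔU = 0 (ideal gas, T constant).
W = nRT ln(V₂/V₁) = 4.09×8.314×593×ln(6.72) = 38400 J.
Q = ΔU + W = 38400 J.
Net over both steps: W = 48400 J, Q = 73300 J, ΔU = 24900 J.

73300 J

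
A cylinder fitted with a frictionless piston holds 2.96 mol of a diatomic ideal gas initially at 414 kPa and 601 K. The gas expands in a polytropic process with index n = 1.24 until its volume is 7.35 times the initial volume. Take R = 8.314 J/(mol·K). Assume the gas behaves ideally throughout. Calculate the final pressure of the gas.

V₁ = nRT₁/P₁ = 2.96×8.314×601/414 = 35.7 L.
Polytropic n=1.24: T₂ = T₁(V₁/V₂)^(n−1) = 601×(0.136)^0.24 = 372 K; P₂ = P₁(V₁/V₂)^n = 34.9 kPa.

34.9 kPa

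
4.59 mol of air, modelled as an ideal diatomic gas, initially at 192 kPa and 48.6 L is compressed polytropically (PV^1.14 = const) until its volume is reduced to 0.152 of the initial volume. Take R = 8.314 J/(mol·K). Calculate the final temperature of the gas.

318 K

T₁ = P₁V₁/(nR) = 192×48.6/(4.59×8.314) = 245 K.
Polytropic n=1.14: T₂ = T₁(V₁/V₂)^(n−1) = 245×(6.58)^0.14 = 318 K; P₂ = P₁(V₁/V₂)^n = 1640 kPa.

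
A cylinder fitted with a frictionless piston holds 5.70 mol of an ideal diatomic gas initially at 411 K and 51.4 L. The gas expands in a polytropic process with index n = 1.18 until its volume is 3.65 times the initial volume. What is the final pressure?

P₁ = nRT₁/V₁ = 5.70×8.314×411/51.4 = 379 kPa.
Polytropic n=1.18: T₂ = T₁(V₁/V₂)^(n−1) = 411×(0.274)^0.18 = 326 K; P₂ = P₁(V₁/V₂)^n = 82.2 kPa.

82.2 kPa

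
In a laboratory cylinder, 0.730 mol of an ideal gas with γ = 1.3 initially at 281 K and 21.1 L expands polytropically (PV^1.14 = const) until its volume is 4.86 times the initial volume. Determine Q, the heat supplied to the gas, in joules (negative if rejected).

1290 J

P₁ = nRT₁/V₁ = 0.730×8.314×281/21.1 = 80.8 kPa.
Polytropic n=1.14: T₂ = T₁(V₁/V₂)^(n−1) = 281×(0.206)^0.14 = 225 K; P₂ = P₁(V₁/V₂)^n = 13.3 kPa.
W = (P₁V₁−P₂V₂)/(n−1) = (80.8×21.1−13.3×103)/0.14 = 2420 J.
ΔU = nCvΔT = 0.730×27.7×(225−281) = -1130 J.
Q = ΔU + W = 1290 J.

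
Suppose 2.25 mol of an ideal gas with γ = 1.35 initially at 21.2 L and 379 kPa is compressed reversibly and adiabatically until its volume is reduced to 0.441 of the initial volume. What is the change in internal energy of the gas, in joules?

T₁ = P₁V₁/(nR) = 379×21.2/(2.25×8.314) = 430 K.
Adiabatic: TV^(γ−1) = const ⇒ T₂ = 430×(2.27)^0.350 = 572 K; PV^γ = const ⇒ P₂ = 1140 kPa.
For an ideal gas ΔU = nCvΔT with Cv = R/(γ−1) = 23.8 J/(mol·K).
ΔU = 2.25×23.8×(572−430) = 7620 J.

7620 J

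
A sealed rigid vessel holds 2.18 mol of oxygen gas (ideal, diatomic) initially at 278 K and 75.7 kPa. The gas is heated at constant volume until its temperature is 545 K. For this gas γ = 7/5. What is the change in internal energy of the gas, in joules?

V₁ = nRT₁/P₁ = 2.18×8.314×278/75.7 = 66.6 L.
Isochoric: V stays 66.6 L; P/T = const ⇒ T₂ = 545 K, P₂ = 148 kPa.
For an ideal gas ΔU = nCvΔT with Cv = (5/2)R = 20.8 J/(mol·K).
ΔU = 2.18×20.8×(545−278) = 12100 J.

12100 J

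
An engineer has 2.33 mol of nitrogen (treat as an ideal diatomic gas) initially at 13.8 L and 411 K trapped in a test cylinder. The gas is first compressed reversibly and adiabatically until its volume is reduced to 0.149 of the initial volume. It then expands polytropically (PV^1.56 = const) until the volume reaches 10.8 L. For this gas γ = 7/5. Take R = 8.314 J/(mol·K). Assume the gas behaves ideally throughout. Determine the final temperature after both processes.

348 K

P₁ = nRT₁/V₁ = 2.33×8.314×411/13.8 = 577 kPa.
Step 1 — Adiabatic: TV^(γ−1) = const ⇒ T₂ = 411×(6.71)^0.400 = 880 K; PV^γ = const ⇒ P₂ = 8290 kPa.
ΔU = nCvΔT = 2.33×20.8×(880−411) = 22700 J.
Q = 0 for an adiabatic process, so W = −ΔU = -22700 J.
State after step 1: P = 8290 kPa, V = 2.06 L, T = 880 K.
Step 2 — Polytropic n=1.56: T₂ = T₁(V₁/V₂)^(n−1) = 880×(0.190)^0.56 = 348 K; P₂ = P₁(V₁/V₂)^n = 624 kPa.
W = (P₁V₁−P₂V₂)/(n−1) = (8290×2.06−624×10.8)/0.56 = 18400 J.
ΔU = nCvΔT = 2.33×20.8×(348−880) = -25800 J.
Q = ΔU + W = -7370 J.
Net over both steps: W = -4300 J, Q = -7370 J, ΔU = -3070 J.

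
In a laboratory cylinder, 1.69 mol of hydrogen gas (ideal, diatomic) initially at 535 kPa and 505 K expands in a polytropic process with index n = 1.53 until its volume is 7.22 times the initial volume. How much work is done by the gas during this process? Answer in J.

V₁ = nRT₁/P₁ = 1.69×8.314×505/535 = 13.3 L.
Polytropic n=1.53: T₂ = T₁(V₁/V₂)^(n−1) = 505×(0.139)^0.53 = 177 K; P₂ = P₁(V₁/V₂)^n = 26.0 kPa.
W = (P₁V₁−P₂V₂)/(n−1) = (535×13.3−26.0×95.8)/0.53 = 8690 J.

8690 J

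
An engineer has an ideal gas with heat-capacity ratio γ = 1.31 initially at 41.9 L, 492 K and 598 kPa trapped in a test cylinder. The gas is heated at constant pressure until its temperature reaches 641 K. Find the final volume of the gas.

54.6 L

Isobaric: P stays 598 kPa; V/T = const ⇒ T₂ = 641 K, V₂ = 54.6 L.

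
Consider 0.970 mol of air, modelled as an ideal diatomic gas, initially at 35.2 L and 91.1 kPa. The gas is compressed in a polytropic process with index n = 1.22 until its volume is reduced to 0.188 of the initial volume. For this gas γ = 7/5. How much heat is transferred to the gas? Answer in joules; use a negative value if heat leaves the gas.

T₁ = P₁V₁/(nR) = 91.1×35.2/(0.970×8.314) = 398 K.
Polytropic n=1.22: T₂ = T₁(V₁/V₂)^(n−1) = 398×(5.32)^0.22 = 574 K; P₂ = P₁(V₁/V₂)^n = 700 kPa.
W = (P₁V₁−P₂V₂)/(n−1) = (91.1×35.2−700×6.62)/0.22 = -6480 J.
ΔU = nCvΔT = 0.970×20.8×(574−398) = 3560 J.
Q = ΔU + W = -2910 J.

-2910 J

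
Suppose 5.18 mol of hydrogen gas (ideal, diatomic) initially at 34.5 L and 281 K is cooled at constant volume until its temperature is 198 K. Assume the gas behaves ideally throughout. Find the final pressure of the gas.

247 kPa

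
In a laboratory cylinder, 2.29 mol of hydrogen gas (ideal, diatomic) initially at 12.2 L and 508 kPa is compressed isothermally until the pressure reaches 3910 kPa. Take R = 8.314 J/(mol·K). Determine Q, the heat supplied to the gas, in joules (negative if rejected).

-12600 J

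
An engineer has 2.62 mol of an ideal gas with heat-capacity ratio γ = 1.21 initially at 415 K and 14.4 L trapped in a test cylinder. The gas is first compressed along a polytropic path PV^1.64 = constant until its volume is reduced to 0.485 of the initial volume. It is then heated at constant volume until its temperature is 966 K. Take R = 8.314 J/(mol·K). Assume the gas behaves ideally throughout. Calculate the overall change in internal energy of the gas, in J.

P₁ = nRT₁/V₁ = 2.62×8.314×415/14.4 = 628 kPa.
Step 1 — Polytropic n=1.64: T₂ = T₁(V₁/V₂)^(n−1) = 415×(2.06)^0.64 = 659 K; P₂ = P₁(V₁/V₂)^n = 2060 kPa.
W = (P₁V₁−P₂V₂)/(n−1) = (628×14.4−2060×6.98)/0.64 = -8320 J.
ΔU = nCvΔT = 2.62×39.6×(659−415) = 25400 J.
Q = ΔU + W = 17000 J.
State after step 1: P = 2060 kPa, V = 6.98 L, T = 659 K.
Step 2 — Isochoric: V stays 6.98 L; P/T = const ⇒ T₂ = 966 K, P₂ = 3010 kPa.
W = 0 (no volume change).
ΔU = nCvΔT = 2.62×39.6×(966−659) = 31800 J.
Q = ΔU = 31800 J.
Net over both steps: W = -8320 J, Q = 48800 J, ΔU = 57200 J.

57200 J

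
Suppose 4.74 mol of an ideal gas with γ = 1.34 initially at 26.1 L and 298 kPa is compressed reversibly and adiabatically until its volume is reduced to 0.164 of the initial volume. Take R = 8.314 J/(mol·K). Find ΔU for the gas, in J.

T₁ = P₁V₁/(nR) = 298×26.1/(4.74×8.314) = 197 K.
Adiabatic: TV^(γ−1) = const ⇒ T₂ = 197×(6.10)^0.340 = 365 K; PV^γ = const ⇒ P₂ = 3360 kPa.
For an ideal gas ΔU = nCvΔT with Cv = R/(γ−1) = 24.5 J/(mol·K).
ΔU = 4.74×24.5×(365−197) = 19400 J.

19400 J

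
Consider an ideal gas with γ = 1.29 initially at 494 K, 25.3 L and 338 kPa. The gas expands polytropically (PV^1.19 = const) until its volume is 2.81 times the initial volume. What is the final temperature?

Polytropic n=1.19: T₂ = T₁(V₁/V₂)^(n−1) = 494×(0.356)^0.19 = 406 K; P₂ = P₁(V₁/V₂)^n = 98.8 kPa.

406 K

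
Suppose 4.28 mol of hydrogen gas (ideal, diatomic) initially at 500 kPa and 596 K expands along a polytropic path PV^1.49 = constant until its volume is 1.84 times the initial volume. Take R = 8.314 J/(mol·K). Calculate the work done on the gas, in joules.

-11200 J

V₁ = nRT₁/P₁ = 4.28×8.314×596/500 = 42.4 L.
Polytropic n=1.49: T₂ = T₁(V₁/V₂)^(n−1) = 596×(0.543)^0.49 = 442 K; P₂ = P₁(V₁/V₂)^n = 202 kPa.
W = (P₁V₁−P₂V₂)/(n−1) = (500×42.4−202×78.0)/0.49 = 11200 J.
Work done on the gas = −W_by = -11200 J.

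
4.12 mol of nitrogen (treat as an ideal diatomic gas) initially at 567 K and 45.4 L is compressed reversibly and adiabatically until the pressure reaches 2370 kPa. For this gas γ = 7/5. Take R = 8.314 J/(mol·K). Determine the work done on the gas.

30600 J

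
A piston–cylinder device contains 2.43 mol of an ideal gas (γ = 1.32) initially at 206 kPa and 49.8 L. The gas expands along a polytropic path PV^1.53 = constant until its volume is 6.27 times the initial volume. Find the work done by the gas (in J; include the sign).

T₁ = P₁V₁/(nR) = 206×49.8/(2.43×8.314) = 508 K.
Polytropic n=1.53: T₂ = T₁(V₁/V₂)^(n−1) = 508×(0.159)^0.53 = 192 K; P₂ = P₁(V₁/V₂)^n = 12.4 kPa.
W = (P₁V₁−P₂V₂)/(n−1) = (206×49.8−12.4×312)/0.53 = 12000 J.

12000 J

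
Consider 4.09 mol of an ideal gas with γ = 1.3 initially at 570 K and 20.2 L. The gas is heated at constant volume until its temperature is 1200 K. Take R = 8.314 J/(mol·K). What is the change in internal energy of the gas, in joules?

P₁ = nRT₁/V₁ = 4.09×8.314×570/20.2 = 960 kPa.
Isochoric: V stays 20.2 L; P/T = const ⇒ T₂ = 1200 K, P₂ = 2020 kPa.
For an ideal gas ΔU = nCvΔT with Cv = R/(γ−1) = 27.7 J/(mol·K).
ΔU = 4.09×27.7×(1200−570) = 71400 J.

71400 J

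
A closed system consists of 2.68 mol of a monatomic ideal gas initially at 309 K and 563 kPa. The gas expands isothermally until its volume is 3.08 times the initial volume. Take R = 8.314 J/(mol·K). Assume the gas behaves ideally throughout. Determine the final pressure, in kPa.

183 kPa

V₁ = nRT₁/P₁ = 2.68×8.314×309/563 = 12.2 L.
Isothermal: T stays 309 K; PV = const ⇒ V₂ = 37.7 L, P₂ = 183 kPa.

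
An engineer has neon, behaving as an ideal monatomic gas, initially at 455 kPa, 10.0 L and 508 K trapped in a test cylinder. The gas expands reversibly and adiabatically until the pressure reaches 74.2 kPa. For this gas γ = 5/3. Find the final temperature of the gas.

Adiabatic: T₂/T₁ = (P₂/P₁)^((γ−1)/γ) ⇒ T₂ = 508×(0.163)^0.400 = 246 K; V₂ = 29.7 L.

246 K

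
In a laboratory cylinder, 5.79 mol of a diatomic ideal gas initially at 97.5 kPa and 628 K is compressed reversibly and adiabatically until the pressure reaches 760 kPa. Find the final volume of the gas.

71.5 L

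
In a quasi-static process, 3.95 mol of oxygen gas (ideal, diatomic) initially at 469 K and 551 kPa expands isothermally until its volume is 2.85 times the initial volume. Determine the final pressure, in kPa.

V₁ = nRT₁/P₁ = 3.95×8.314×469/551 = 28.0 L.
Isothermal: T stays 469 K; PV = const ⇒ V₂ = 79.7 L, P₂ = 193 kPa.

193 kPa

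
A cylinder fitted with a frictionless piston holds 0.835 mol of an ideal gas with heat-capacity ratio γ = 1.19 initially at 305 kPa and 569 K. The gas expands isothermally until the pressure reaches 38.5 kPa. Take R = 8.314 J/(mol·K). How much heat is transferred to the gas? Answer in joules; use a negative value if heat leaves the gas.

8180 J

V₁ = nRT₁/P₁ = 0.835×8.314×569/305 = 13.0 L.
Isothermal: T stays 569 K; PV = const ⇒ V₂ = 103 L, P₂ = 38.5 kPa.
ΔU = 0 (ideal gas, T constant).
W = nRT ln(V₂/V₁) = 0.835×8.314×569×ln(7.92) = 8180 J.
Q = ΔU + W = 8180 J.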